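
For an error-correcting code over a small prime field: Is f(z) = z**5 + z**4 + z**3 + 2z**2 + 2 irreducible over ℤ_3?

No

Check for roots in ℤ_3: f(0) = 2; f(1) = 1; f(2) = 0 → root.
f(2) = 0, so (z − 2) divides f(z); f is reducible.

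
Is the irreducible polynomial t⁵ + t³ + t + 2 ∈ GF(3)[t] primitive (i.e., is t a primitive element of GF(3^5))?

Write f(t) = t⁵ + t³ + t + 2.
|GF(3^5)^×| = 3^5 − 1 = 242. Prime factorization: 242 = 2·11^2.
f is primitive ⇔ t has order 242 in GF(3)[t]/(f), i.e. t^(242/q) ≠ 1 for each prime q | 242.
t^(121) mod f = 1
t^(22) mod f = t⁴ + t² + 2.
Since t^(121) = 1, the order of t divides 121 < 242; not primitive.

No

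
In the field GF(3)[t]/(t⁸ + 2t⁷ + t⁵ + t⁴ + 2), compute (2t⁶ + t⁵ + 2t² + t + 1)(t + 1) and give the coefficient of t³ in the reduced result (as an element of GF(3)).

Multiply in GF(3)[t]: (2t⁶ + t⁵ + 2t² + t + 1)·(t + 1) = 2t⁷ + t⁵ + 2t³ + 2t + 1.
Reduced: 2t⁷ + t⁵ + 2t³ + 2t + 1.

2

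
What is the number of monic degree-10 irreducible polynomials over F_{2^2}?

x^(4^10) − x is the product of all monic irreducibles of degree dividing 10; Möbius inversion gives N = (1/10) Σ μ(10/d)·4^d.
Divisors of 10: 1, 2, 5, 10; μ(10/d) for each: 1, -1, -1, 1.
Σ = 4^1 − 4^2 − 4^5 + 4^10 = 1047540.
N = 1047540/10 = 104754.

104754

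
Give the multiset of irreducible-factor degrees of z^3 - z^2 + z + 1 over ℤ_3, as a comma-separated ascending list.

3

Write h(z) = z^3 - z^2 + z + 1.
Roots in ℤ_3: h(0) = 1; h(1) = 2; h(2) = 1.
Complete factorization: h(z) = (z^3 - z^2 + z + 1).
Factor degrees with multiplicity: 3 = 3.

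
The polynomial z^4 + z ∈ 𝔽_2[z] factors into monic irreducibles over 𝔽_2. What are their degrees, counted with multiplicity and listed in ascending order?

Write g(z) = z^4 + z.
Roots in 𝔽_2: g(0) = 0 → root; g(1) = 0 → root.
Linear factors from roots: (z), (z + 1).
Complete factorization: g(z) = (z)·(z + 1)·(z^2 + z + 1).
Factor degrees with multiplicity: 1 + 1 + 2 = 4.

1, 1, 2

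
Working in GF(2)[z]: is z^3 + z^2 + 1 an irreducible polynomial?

Yes

Write f(z) = z^3 + z^2 + 1.
Check for roots in GF(2): f(0) = 1; f(1) = 1.
No roots. A degree-3 polynomial over a field with no linear factor is irreducible.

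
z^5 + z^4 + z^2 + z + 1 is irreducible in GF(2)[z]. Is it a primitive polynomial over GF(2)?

Yes

Write f(z) = z^5 + z^4 + z^2 + z + 1.
|GF(2^5)^×| = 2^5 − 1 = 31. Prime factorization: 31 = 31.
f is primitive ⇔ z has order 31 in GF(2)[z]/(f), i.e. z^(31/q) ≠ 1 for each prime q | 31.
z^(1) mod f = z.
None equal 1, so z has full order 31; f is primitive.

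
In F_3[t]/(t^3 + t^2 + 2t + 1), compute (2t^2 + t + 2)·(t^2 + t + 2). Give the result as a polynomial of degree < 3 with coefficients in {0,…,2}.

Multiply in F_3[t]: (2t^2 + t + 2)·(t^2 + t + 2) = 2t^4 + t^2 + t + 1.
Reduce using t^3 ≡ 2t^2 + t + 2 (mod t^3 + t^2 + 2t + 1).
Reduced: 2t^2.

2t^2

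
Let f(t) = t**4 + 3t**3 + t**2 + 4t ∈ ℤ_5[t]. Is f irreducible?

No

Check for roots in ℤ_5: f(0) = 0 → root; f(1) = 4; f(2) = 2; f(3) = 3; f(4) = 0 → root.
f(0) = 0, so (t) divides f(t); f is reducible.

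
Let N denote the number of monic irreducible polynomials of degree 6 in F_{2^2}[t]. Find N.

The number of monic irreducibles of degree 6 over GF(4) is (1/6)·Σ_{d∣6} μ(6/d) 4^d.
Divisors of 6: 1, 2, 3, 6; μ(6/d) for each: 1, -1, -1, 1.
Σ = 4^1 − 4^2 − 4^3 + 4^6 = 4020.
N = 4020/6 = 670.

670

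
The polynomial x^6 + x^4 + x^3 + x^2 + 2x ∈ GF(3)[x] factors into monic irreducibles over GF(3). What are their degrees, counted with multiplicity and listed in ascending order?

1, 1, 1, 3

Write h(x) = x^6 + x^4 + x^3 + x^2 + 2x.
Roots in GF(3): h(0) = 0 → root; h(1) = 0 → root; h(2) = 0 → root.
Linear factors from roots: (x), (x + 2), (x + 1).
Complete factorization: h(x) = (x)·(x + 1)·(x + 2)·(x^3 + 2x + 1).
Factor degrees with multiplicity: 1 + 1 + 1 + 3 = 6.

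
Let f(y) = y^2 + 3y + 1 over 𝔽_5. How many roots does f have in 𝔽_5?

Evaluate at each of the 5 elements of 𝔽_5:
f(0) = 1; f(1) = 0 → root; f(2) = 1; f(3) = 4; f(4) = 4.
Roots: {1}.

1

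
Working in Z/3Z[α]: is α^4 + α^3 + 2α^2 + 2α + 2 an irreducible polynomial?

Yes

Write P(α) = α^4 + α^3 + 2α^2 + 2α + 2.
Check for roots in Z/3Z: P(0) = 2; P(1) = 2; P(2) = 2.
No roots, so no linear factors.
Monic irreducibles of degree 2 over GF(3): α^2 + 1, α^2 + α + 2, α^2 + 2α + 2.
None of them divide P (all give nonzero remainder).
No irreducible factor of degree ≤ 2 exists, so P is irreducible over GF(3).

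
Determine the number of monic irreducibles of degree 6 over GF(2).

The number of monic irreducibles of degree 6 over GF(2) is (1/6)·Σ_{d∣6} μ(6/d) 2^d.
Divisors of 6: 1, 2, 3, 6; μ(6/d) for each: 1, -1, -1, 1.
Σ = 2^1 − 2^2 − 2^3 + 2^6 = 54.
N = 54/6 = 9.

9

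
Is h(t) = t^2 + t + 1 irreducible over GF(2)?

Yes

Check for roots in GF(2): h(0) = 1; h(1) = 1.
No roots. A degree-2 polynomial over a field with no linear factor is irreducible.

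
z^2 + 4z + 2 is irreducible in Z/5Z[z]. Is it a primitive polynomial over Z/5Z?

Write f(z) = z^2 + 4z + 2.
|GF(5^2)^×| = 5^2 − 1 = 24. Prime factorization: 24 = 2^3·3.
f is primitive ⇔ z has order 24 in GF(5)[z]/(f), i.e. z^(24/q) ≠ 1 for each prime q | 24.
z^(12) mod f = 4.
z^(8) mod f = 2z + 1.
None equal 1, so z has full order 24; f is primitive.

Yes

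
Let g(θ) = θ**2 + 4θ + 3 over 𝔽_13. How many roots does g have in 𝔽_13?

2

Evaluate at each of the 13 elements of 𝔽_13:
g(0) = 3; g(1) = 8; g(2) = 2; g(3) = 11; g(4) = 9; g(5) = 9; g(6) = 11; g(7) = 2; g(8) = 8; g(9) = 3; g(10) = 0 → root; g(11) = 12; g(12) = 0 → root.
Roots: {10, 12}.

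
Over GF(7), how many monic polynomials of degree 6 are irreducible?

19544

Gauss's count: N_{7}(6) = (1/6) Σ_{d|6} μ(6/d)·7^d.
Divisors of 6: 1, 2, 3, 6; μ(6/d) for each: 1, -1, -1, 1.
Σ = 7^1 − 7^2 − 7^3 + 7^6 = 117264.
N = 117264/6 = 19544.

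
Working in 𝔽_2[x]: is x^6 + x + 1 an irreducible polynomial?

Yes

Write h(x) = x^6 + x + 1.
Check for roots in 𝔽_2: h(0) = 1; h(1) = 1.
No roots, so no linear factors.
Monic irreducibles of degree 2 over GF(2): x^2 + x + 1.
None of them divide h (all give nonzero remainder).
Monic irreducibles of degree 3 over GF(2): x^3 + x + 1, x^3 + x^2 + 1.
None of them divide h (all give nonzero remainder).
No irreducible factor of degree ≤ 3 exists, so h is irreducible over GF(2).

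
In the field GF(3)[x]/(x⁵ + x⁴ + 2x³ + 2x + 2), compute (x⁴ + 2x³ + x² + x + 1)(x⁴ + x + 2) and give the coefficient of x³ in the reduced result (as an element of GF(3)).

0

Multiply in GF(3)[x]: (x⁴ + 2x³ + x² + x + 1)·(x⁴ + x + 2) = x⁸ + 2x⁷ + x⁶ + 2x⁵ + 2x⁴ + 2x³ + 2.
Reduce using x⁵ ≡ 2x⁴ + x³ + x + 1 (mod x⁵ + x⁴ + 2x³ + 2x + 2).
Reduced: 2x⁴ + 2x² + 1.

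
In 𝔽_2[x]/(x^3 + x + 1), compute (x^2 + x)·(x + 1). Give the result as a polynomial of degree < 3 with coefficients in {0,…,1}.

Multiply in 𝔽_2[x]: (x^2 + x)·(x + 1) = x^3 + x.
Reduce using x^3 ≡ x + 1 (mod x^3 + x + 1).
Reduced: 1.

1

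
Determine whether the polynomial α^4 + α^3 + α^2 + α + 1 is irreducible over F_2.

Write f(α) = α^4 + α^3 + α^2 + α + 1.
Check for roots in F_2: f(0) = 1; f(1) = 1.
No roots, so no linear factors.
Monic irreducibles of degree 2 over GF(2): α^2 + α + 1.
None of them divide f (all give nonzero remainder).
No irreducible factor of degree ≤ 2 exists, so f is irreducible over GF(2).

Yes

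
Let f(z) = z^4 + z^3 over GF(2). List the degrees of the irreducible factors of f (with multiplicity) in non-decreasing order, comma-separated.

1, 1, 1, 1

Roots in GF(2): f(0) = 0 → root; f(1) = 0 → root.
Linear factors from roots: (z), (z + 1).
Complete factorization: f(z) = (z + 1)·(z)^3.
Factor degrees with multiplicity: 1 + 1 + 1 + 1 = 4.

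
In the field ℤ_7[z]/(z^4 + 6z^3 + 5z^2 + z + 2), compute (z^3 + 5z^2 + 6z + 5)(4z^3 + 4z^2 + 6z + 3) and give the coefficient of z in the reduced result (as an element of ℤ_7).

4

Multiply in ℤ_7[z]: (z^3 + 5z^2 + 6z + 5)·(4z^3 + 4z^2 + 6z + 3) = 4z^6 + 3z^5 + z^4 + z^2 + 6z + 1.
Reduce using z^4 ≡ z^3 + 2z^2 + 6z + 5 (mod z^4 + 6z^3 + 5z^2 + z + 2).
Reduced: 5z^3 + 4z^2 + 4z + 4.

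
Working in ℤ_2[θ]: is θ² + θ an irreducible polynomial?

Write m(θ) = θ² + θ.
Check for roots in ℤ_2: m(0) = 0 → root; m(1) = 0 → root.
m(0) = 0, so (θ) divides m(θ); m is reducible.

No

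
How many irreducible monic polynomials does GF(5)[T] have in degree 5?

624

The number of monic irreducibles of degree 5 over GF(5) is (1/5)·Σ_{d∣5} μ(5/d) 5^d.
Divisors of 5: 1, 5; μ(5/d) for each: -1, 1.
Σ = − 5^1 + 5^5 = 3120.
N = 3120/5 = 624.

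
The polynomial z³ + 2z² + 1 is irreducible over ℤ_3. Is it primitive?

Yes

Write f(z) = z³ + 2z² + 1.
|GF(3^3)^×| = 3^3 − 1 = 26. Prime factorization: 26 = 2·13.
f is primitive ⇔ z has order 26 in GF(3)[z]/(f), i.e. z^(26/q) ≠ 1 for each prime q | 26.
z^(13) mod f = 2.
z^(2) mod f = z².
None equal 1, so z has full order 26; f is primitive.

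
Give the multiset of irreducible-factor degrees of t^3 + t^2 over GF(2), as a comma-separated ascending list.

1, 1, 1

Write f(t) = t^3 + t^2.
Roots in GF(2): f(0) = 0 → root; f(1) = 0 → root.
Linear factors from roots: (t), (t + 1).
Complete factorization: f(t) = (t + 1)·(t)^2.
Factor degrees with multiplicity: 1 + 1 + 1 = 3.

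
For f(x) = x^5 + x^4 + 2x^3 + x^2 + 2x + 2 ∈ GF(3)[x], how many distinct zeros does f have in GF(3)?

Evaluate at each of the 3 elements of GF(3):
f(0) = 2; f(1) = 0 → root; f(2) = 2.
Roots: {1}.

1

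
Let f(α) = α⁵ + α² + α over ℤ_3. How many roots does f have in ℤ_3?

2

Evaluate at each of the 3 elements of ℤ_3:
f(0) = 0 → root; f(1) = 0 → root; f(2) = 2.
Roots: {0, 1}.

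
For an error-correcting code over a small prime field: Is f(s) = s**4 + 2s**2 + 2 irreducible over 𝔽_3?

Check for roots in 𝔽_3: f(0) = 2; f(1) = 2; f(2) = 2.
No roots, so no linear factors.
Monic irreducibles of degree 2 over GF(3): s**2 + 1, s**2 + s + 2, s**2 + 2s + 2.
None of them divide f (all give nonzero remainder).
No irreducible factor of degree ≤ 2 exists, so f is irreducible over GF(3).

Yes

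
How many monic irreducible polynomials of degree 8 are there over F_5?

Gauss's count: N_{5}(8) = (1/8) Σ_{d|8} μ(8/d)·5^d.
Divisors of 8: 1, 2, 4, 8; μ(8/d) for each: 0, 0, -1, 1.
Σ = − 5^4 + 5^8 = 390000.
N = 390000/8 = 48750.

48750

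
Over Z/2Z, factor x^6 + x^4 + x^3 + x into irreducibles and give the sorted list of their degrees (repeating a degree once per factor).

Write f(x) = x^6 + x^4 + x^3 + x.
Roots in Z/2Z: f(0) = 0 → root; f(1) = 0 → root.
Linear factors from roots: (x), (x + 1).
Complete factorization: f(x) = (x)·(x + 1)^3·(x^2 + x + 1).
Factor degrees with multiplicity: 1 + 1 + 1 + 1 + 2 = 6.

1, 1, 1, 1, 2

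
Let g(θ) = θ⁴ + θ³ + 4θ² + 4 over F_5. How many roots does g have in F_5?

Evaluate at each of the 5 elements of F_5:
g(0) = 4; g(1) = 0 → root; g(2) = 4; g(3) = 3; g(4) = 3.
Roots: {1}.

1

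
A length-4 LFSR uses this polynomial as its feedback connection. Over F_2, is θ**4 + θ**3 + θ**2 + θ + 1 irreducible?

Yes

Write g(θ) = θ**4 + θ**3 + θ**2 + θ + 1.
Check for roots in F_2: g(0) = 1; g(1) = 1.
No roots, so no linear factors.
Monic irreducibles of degree 2 over GF(2): θ**2 + θ + 1.
None of them divide g (all give nonzero remainder).
No irreducible factor of degree ≤ 2 exists, so g is irreducible over GF(2).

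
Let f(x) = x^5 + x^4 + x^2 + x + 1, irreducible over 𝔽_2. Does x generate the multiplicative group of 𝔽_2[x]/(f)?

|GF(2^5)^×| = 2^5 − 1 = 31. Prime factorization: 31 = 31.
f is primitive ⇔ x has order 31 in GF(2)[x]/(f), i.e. x^(31/q) ≠ 1 for each prime q | 31.
x^(1) mod f = x.
None equal 1, so x has full order 31; f is primitive.

Yes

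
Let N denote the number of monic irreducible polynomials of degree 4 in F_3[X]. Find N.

18

By the necklace-counting formula, N_3(4) = (1/4) Σ_{d|4} μ(4/d)·3^d.
Divisors of 4: 1, 2, 4; μ(4/d) for each: 0, -1, 1.
Σ = − 3^2 + 3^4 = 72.
N = 72/4 = 18.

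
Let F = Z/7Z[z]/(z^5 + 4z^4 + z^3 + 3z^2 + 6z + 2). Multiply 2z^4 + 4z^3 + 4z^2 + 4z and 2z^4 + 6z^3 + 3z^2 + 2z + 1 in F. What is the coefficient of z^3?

Multiply in Z/7Z[z]: (2z^4 + 4z^3 + 4z^2 + 4z)·(2z^4 + 6z^3 + 3z^2 + 2z + 1) = 4z^8 + 6z^7 + 3z^6 + 6z^5 + 4z^4 + 3z^3 + 5z^2 + 4z.
Reduce using z^5 ≡ 3z^4 + 6z^3 + 4z^2 + z + 5 (mod z^5 + 4z^4 + z^3 + 3z^2 + 6z + 2).
Reduced: 5z^4 + 6z^3 + 2z^2 + 5z + 3.

6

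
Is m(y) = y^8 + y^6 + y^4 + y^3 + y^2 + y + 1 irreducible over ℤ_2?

Yes

Check for roots in ℤ_2: m(0) = 1; m(1) = 1.
No roots, so no linear factors.
Monic irreducibles of degree 2 over GF(2): y^2 + y + 1.
None of them divide m (all give nonzero remainder).
Monic irreducibles of degree 3 over GF(2): y^3 + y + 1, y^3 + y^2 + 1.
None of them divide m (all give nonzero remainder).
Monic irreducibles of degree 4 over GF(2): y^4 + y + 1, y^4 + y^3 + 1, y^4 + y^3 + y^2 + y + 1.
None of them divide m (all give nonzero remainder).
No irreducible factor of degree ≤ 4 exists, so m is irreducible over GF(2).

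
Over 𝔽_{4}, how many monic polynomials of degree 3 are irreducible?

20

By the necklace-counting formula, N_4(3) = (1/3) Σ_{d|3} μ(3/d)·4^d.
Divisors of 3: 1, 3; μ(3/d) for each: -1, 1.
Σ = − 4^1 + 4^3 = 60.
N = 60/3 = 20.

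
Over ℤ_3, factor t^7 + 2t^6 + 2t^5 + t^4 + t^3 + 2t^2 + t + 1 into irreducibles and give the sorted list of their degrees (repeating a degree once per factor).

Write g(t) = t^7 + 2t^6 + 2t^5 + t^4 + t^3 + 2t^2 + t + 1.
Roots in ℤ_3: g(0) = 1; g(1) = 2; g(2) = 1.
Complete factorization: g(t) = (t^7 + 2t^6 + 2t^5 + t^4 + t^3 + 2t^2 + t + 1).
Factor degrees with multiplicity: 7 = 7.

7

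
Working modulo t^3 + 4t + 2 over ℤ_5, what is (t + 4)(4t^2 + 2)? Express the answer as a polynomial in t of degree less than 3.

t^2 + t

Multiply in ℤ_5[t]: (t + 4)·(4t^2 + 2) = 4t^3 + t^2 + 2t + 3.
Reduce using t^3 ≡ t + 3 (mod t^3 + 4t + 2).
Reduced: t^2 + t.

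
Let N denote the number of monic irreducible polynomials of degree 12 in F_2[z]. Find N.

The number of monic irreducibles of degree 12 over GF(2) is (1/12)·Σ_{d∣12} μ(12/d) 2^d.
Divisors of 12: 1, 2, 3, 4, 6, 12; μ(12/d) for each: 0, 1, 0, -1, -1, 1.
Σ = 2^2 − 2^4 − 2^6 + 2^12 = 4020.
N = 4020/12 = 335.

335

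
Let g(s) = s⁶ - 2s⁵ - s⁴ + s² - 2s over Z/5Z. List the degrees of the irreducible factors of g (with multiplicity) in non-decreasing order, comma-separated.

Roots in Z/5Z: g(0) = 0 → root; g(1) = 2; g(2) = 4; g(3) = 0 → root; g(4) = 0 → root.
Linear factors from roots: (s), (s + 2), (s + 1).
Complete factorization: g(s) = (s)·(s + 1)·(s + 2)·(s³ + 2s - 1).
Factor degrees with multiplicity: 1 + 1 + 1 + 3 = 6.

1, 1, 1, 3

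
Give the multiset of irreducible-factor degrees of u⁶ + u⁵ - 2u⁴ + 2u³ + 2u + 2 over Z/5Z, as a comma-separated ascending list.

2, 4

Write f(u) = u⁶ + u⁵ - 2u⁴ + 2u³ + 2u + 2.
Roots in Z/5Z: f(0) = 2; f(1) = 1; f(2) = 1; f(3) = 2; f(4) = 1.
Complete factorization: f(u) = (u² + 2u - 1)·(u⁴ - u³ + u² - u - 2).
Factor degrees with multiplicity: 2 + 4 = 6.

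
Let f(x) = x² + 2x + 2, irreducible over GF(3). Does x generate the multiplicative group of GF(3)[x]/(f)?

Yes

|GF(3^2)^×| = 3^2 − 1 = 8. Prime factorization: 8 = 2^3.
f is primitive ⇔ x has order 8 in GF(3)[x]/(f), i.e. x^(8/q) ≠ 1 for each prime q | 8.
x^(4) mod f = 2.
None equal 1, so x has full order 8; f is primitive.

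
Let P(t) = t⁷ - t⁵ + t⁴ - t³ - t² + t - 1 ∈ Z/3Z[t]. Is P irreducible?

Yes

Check for roots in Z/3Z: P(0) = 2; P(1) = 2; P(2) = 2.
No roots, so no linear factors.
Monic irreducibles of degree 2 over GF(3): t² + 1, t² + t - 1, t² - t - 1.
None of them divide P (all give nonzero remainder).
Degree-3 irreducible divisors: test the 8 monic irreducibles of degree 3 over GF(3).
None of them divide P (all give nonzero remainder).
No irreducible factor of degree ≤ 3 exists, so P is irreducible over GF(3).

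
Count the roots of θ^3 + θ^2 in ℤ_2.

Write f(θ) = θ^3 + θ^2.
Evaluate at each of the 2 elements of ℤ_2:
f(0) = 0 → root; f(1) = 0 → root.
Roots: {0, 1}.

2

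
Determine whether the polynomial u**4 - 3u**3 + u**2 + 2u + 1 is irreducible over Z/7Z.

Write P(u) = u**4 - 3u**3 + u**2 + 2u + 1.
Check for roots in Z/7Z: P(0) = 1; P(1) = 2; P(2) = 1; P(3) = 2; P(4) = 5; P(5) = 6; P(6) = 4.
No roots, so no linear factors.
Degree-2 irreducible divisors: test the 21 monic irreducibles of degree 2 over GF(7).
None of them divide P (all give nonzero remainder).
No irreducible factor of degree ≤ 2 exists, so P is irreducible over GF(7).

Yes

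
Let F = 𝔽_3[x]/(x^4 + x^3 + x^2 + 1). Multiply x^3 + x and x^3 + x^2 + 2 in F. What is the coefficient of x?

Multiply in 𝔽_3[x]: (x^3 + x)·(x^3 + x^2 + 2) = x^6 + x^5 + x^4 + 2x.
Reduce using x^4 ≡ 2x^3 + 2x^2 + 2 (mod x^4 + x^3 + x^2 + 1).
Reduced: 2x^2 + 2x.

2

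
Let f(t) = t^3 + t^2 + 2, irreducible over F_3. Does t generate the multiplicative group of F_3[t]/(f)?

|GF(3^3)^×| = 3^3 − 1 = 26. Prime factorization: 26 = 2·13.
f is primitive ⇔ t has order 26 in GF(3)[t]/(f), i.e. t^(26/q) ≠ 1 for each prime q | 26.
t^(13) mod f = 1
t^(2) mod f = t^2.
Since t^(13) = 1, the order of t divides 13 < 26; not primitive.

No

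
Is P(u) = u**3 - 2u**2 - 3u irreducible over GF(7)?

Check for roots in GF(7): P(0) = 0 → root; P(1) = 3; P(2) = 1; P(3) = 0 → root; P(4) = 6; P(5) = 4; P(6) = 0 → root.
P(0) = 0, so (u) divides P(u); P is reducible.

No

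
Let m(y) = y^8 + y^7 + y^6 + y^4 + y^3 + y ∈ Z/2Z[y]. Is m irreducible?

No

Check for roots in Z/2Z: m(0) = 0 → root; m(1) = 0 → root.
m(0) = 0, so (y) divides m(y); m is reducible.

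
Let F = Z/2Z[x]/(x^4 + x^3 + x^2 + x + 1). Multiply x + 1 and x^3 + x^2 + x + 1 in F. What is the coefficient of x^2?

Multiply in Z/2Z[x]: (x + 1)·(x^3 + x^2 + x + 1) = x^4 + 1.
Reduce using x^4 ≡ x^3 + x^2 + x + 1 (mod x^4 + x^3 + x^2 + x + 1).
Reduced: x^3 + x^2 + x.

1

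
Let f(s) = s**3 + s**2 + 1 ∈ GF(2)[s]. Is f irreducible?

Yes

Check for roots in GF(2): f(0) = 1; f(1) = 1.
No roots. A degree-3 polynomial over a field with no linear factor is irreducible.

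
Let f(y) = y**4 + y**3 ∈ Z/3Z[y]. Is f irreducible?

No

Check for roots in Z/3Z: f(0) = 0 → root; f(1) = 2; f(2) = 0 → root.
f(0) = 0, so (y) divides f(y); f is reducible.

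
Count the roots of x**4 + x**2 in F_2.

Write P(x) = x**4 + x**2.
Evaluate at each of the 2 elements of F_2:
P(0) = 0 → root; P(1) = 0 → root.
Roots: {0, 1}.

2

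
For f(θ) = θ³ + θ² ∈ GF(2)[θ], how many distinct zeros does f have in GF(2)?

2

Evaluate at each of the 2 elements of GF(2):
f(0) = 0 → root; f(1) = 0 → root.
Roots: {0, 1}.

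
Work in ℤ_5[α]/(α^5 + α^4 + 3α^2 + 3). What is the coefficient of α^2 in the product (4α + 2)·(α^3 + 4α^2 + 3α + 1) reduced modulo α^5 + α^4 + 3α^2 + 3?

0

Multiply in ℤ_5[α]: (4α + 2)·(α^3 + 4α^2 + 3α + 1) = 4α^4 + 3α^3 + 2.
Reduced: 4α^4 + 3α^3 + 2.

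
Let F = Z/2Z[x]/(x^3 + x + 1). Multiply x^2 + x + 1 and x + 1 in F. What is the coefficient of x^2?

0

Multiply in Z/2Z[x]: (x^2 + x + 1)·(x + 1) = x^3 + 1.
Reduce using x^3 ≡ x + 1 (mod x^3 + x + 1).
Reduced: x.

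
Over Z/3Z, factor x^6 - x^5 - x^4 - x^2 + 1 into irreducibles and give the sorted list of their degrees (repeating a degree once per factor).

2, 4

Write h(x) = x^6 - x^5 - x^4 - x^2 + 1.
Roots in Z/3Z: h(0) = 1; h(1) = 2; h(2) = 1.
Complete factorization: h(x) = (x^2 + x - 1)·(x^4 + x^3 - x^2 - x - 1).
Factor degrees with multiplicity: 2 + 4 = 6.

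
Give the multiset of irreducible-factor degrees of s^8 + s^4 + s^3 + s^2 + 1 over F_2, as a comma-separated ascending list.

Write h(s) = s^8 + s^4 + s^3 + s^2 + 1.
Roots in F_2: h(0) = 1; h(1) = 1.
Complete factorization: h(s) = (s^8 + s^4 + s^3 + s^2 + 1).
Factor degrees with multiplicity: 8 = 8.

8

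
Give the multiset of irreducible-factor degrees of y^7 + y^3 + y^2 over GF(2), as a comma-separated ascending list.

1, 1, 2, 3

Write f(y) = y^7 + y^3 + y^2.
Roots in GF(2): f(0) = 0 → root; f(1) = 1.
Linear factors from roots: (y).
Complete factorization: f(y) = (y)^2·(y^2 + y + 1)·(y^3 + y^2 + 1).
Factor degrees with multiplicity: 1 + 1 + 2 + 3 = 7.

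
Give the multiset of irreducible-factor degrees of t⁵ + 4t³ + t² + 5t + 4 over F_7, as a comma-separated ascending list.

5

Write f(t) = t⁵ + 4t³ + t² + 5t + 4.
Complete factorization: f(t) = (t⁵ + 4t³ + t² + 5t + 4).
Factor degrees with multiplicity: 5 = 5.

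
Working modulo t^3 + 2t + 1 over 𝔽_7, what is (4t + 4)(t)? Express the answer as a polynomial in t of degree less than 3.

4t^2 + 4t

Multiply in 𝔽_7[t]: (4t + 4)·(t) = 4t^2 + 4t.
Reduced: 4t^2 + 4t.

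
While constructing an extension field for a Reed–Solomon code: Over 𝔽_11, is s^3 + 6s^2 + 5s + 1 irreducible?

Write m(s) = s^3 + 6s^2 + 5s + 1.
Check each element of 𝔽_11 for a root: m(0)=1, m(1)=2, m(2)=10, m(3)=9, m(4)=5, m(5)=4, m(6)=1, m(7)=2, m(8)=2, m(9)=7, m(10)=1.
No roots. A degree-3 polynomial over a field with no linear factor is irreducible.

Yes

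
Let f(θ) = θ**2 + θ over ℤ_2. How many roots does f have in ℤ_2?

Evaluate at each of the 2 elements of ℤ_2:
f(0) = 0 → root; f(1) = 0 → root.
Roots: {0, 1}.

2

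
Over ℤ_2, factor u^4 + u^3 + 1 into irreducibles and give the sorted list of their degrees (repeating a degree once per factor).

Write h(u) = u^4 + u^3 + 1.
Roots in ℤ_2: h(0) = 1; h(1) = 1.
Complete factorization: h(u) = (u^4 + u^3 + 1).
Factor degrees with multiplicity: 4 = 4.

4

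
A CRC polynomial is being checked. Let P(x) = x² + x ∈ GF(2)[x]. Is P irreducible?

Check for roots in GF(2): P(0) = 0 → root; P(1) = 0 → root.
P(0) = 0, so (x) divides P(x); P is reducible.

No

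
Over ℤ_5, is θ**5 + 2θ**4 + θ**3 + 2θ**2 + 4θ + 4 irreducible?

Write g(θ) = θ**5 + 2θ**4 + θ**3 + 2θ**2 + 4θ + 4.
Check for roots in ℤ_5: g(0) = 4; g(1) = 4; g(2) = 2; g(3) = 1; g(4) = 2.
No roots, so no linear factors.
Degree-2 irreducible divisors: test the 10 monic irreducibles of degree 2 over GF(5).
None of them divide g (all give nonzero remainder).
No irreducible factor of degree ≤ 2 exists, so g is irreducible over GF(5).

Yes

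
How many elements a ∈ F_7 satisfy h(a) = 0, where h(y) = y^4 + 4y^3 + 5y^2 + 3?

2

Evaluate at each of the 7 elements of F_7:
h(0) = 3; h(1) = 6; h(2) = 1; h(3) = 6; h(4) = 0 → root; h(5) = 0 → root; h(6) = 5.
Roots: {4, 5}.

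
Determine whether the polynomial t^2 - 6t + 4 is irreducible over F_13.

Yes

Write g(t) = t^2 - 6t + 4.
Check each element of F_13 for a root: g(0)=4, g(1)=12, g(2)=9, g(3)=8, g(4)=9, g(5)=12, g(6)=4, g(7)=11, g(8)=7, g(9)=5, g(10)=5, g(11)=7, g(12)=11.
No roots. A degree-2 polynomial over a field with no linear factor is irreducible.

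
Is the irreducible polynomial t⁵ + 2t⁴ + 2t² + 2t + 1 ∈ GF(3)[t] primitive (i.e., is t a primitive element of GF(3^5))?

Write f(t) = t⁵ + 2t⁴ + 2t² + 2t + 1.
|GF(3^5)^×| = 3^5 − 1 = 242. Prime factorization: 242 = 2·11^2.
f is primitive ⇔ t has order 242 in GF(3)[t]/(f), i.e. t^(242/q) ≠ 1 for each prime q | 242.
t^(121) mod f = 2.
t^(22) mod f = t⁴ + t³ + 2.
None equal 1, so t has full order 242; f is primitive.

Yes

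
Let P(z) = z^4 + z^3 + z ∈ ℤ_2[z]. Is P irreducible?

No

Check for roots in ℤ_2: P(0) = 0 → root; P(1) = 1.
P(0) = 0, so (z) divides P(z); P is reducible.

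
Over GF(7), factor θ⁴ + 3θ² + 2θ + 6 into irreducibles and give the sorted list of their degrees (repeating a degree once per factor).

Write h(θ) = θ⁴ + 3θ² + 2θ + 6.
Complete factorization: h(θ) = (θ⁴ + 3θ² + 2θ + 6).
Factor degrees with multiplicity: 4 = 4.

4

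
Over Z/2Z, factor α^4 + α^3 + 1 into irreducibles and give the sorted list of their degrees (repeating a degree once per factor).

Write f(α) = α^4 + α^3 + 1.
Roots in Z/2Z: f(0) = 1; f(1) = 1.
Complete factorization: f(α) = (α^4 + α^3 + 1).
Factor degrees with multiplicity: 4 = 4.

4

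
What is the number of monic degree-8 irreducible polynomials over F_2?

30

x^(2^8) − x is the product of all monic irreducibles of degree dividing 8; Möbius inversion gives N = (1/8) Σ μ(8/d)·2^d.
Divisors of 8: 1, 2, 4, 8; μ(8/d) for each: 0, 0, -1, 1.
Σ = − 2^4 + 2^8 = 240.
N = 240/8 = 30.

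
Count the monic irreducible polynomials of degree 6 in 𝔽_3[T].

The number of monic irreducibles of degree 6 over GF(3) is (1/6)·Σ_{d∣6} μ(6/d) 3^d.
Divisors of 6: 1, 2, 3, 6; μ(6/d) for each: 1, -1, -1, 1.
Σ = 3^1 − 3^2 − 3^3 + 3^6 = 696.
N = 696/6 = 116.

116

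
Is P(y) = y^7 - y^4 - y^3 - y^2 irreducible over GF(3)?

No

Check for roots in GF(3): P(0) = 0 → root; P(1) = 1; P(2) = 1.
P(0) = 0, so (y) divides P(y); P is reducible.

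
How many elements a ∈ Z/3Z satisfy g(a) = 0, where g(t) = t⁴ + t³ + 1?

Evaluate at each of the 3 elements of Z/3Z:
g(0) = 1; g(1) = 0 → root; g(2) = 1.
Roots: {1}.

1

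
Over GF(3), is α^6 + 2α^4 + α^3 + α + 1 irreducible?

No

Write g(α) = α^6 + 2α^4 + α^3 + α + 1.
Check for roots in GF(3): g(0) = 1; g(1) = 0 → root; g(2) = 2.
g(1) = 0, so (α − 1) divides g(α); g is reducible.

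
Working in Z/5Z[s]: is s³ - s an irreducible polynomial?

Write g(s) = s³ - s.
Check for roots in Z/5Z: g(0) = 0 → root; g(1) = 0 → root; g(2) = 1; g(3) = 4; g(4) = 0 → root.
g(0) = 0, so (s) divides g(s); g is reducible.

No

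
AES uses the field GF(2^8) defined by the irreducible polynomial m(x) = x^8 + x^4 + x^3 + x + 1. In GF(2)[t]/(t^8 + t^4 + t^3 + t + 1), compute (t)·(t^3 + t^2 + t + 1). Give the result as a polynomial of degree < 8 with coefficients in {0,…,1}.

t^4 + t^3 + t^2 + t

Multiply in GF(2)[t]: (t)·(t^3 + t^2 + t + 1) = t^4 + t^3 + t^2 + t.
Reduced: t^4 + t^3 + t^2 + t.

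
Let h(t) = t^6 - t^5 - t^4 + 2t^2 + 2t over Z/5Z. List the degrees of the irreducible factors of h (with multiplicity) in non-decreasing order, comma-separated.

1, 2, 3

Roots in Z/5Z: h(0) = 0 → root; h(1) = 3; h(2) = 3; h(3) = 4; h(4) = 1.
Linear factors from roots: (t).
Complete factorization: h(t) = (t)·(t^2 + t + 1)·(t^3 - 2t^2 + 2).
Factor degrees with multiplicity: 1 + 2 + 3 = 6.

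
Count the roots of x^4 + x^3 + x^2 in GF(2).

1

Write f(x) = x^4 + x^3 + x^2.
Evaluate at each of the 2 elements of GF(2):
f(0) = 0 → root; f(1) = 1.
Roots: {0}.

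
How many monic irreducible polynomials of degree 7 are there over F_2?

18

x^(2^7) − x is the product of all monic irreducibles of degree dividing 7; Möbius inversion gives N = (1/7) Σ μ(7/d)·2^d.
Divisors of 7: 1, 7; μ(7/d) for each: -1, 1.
Σ = − 2^1 + 2^7 = 126.
N = 126/7 = 18.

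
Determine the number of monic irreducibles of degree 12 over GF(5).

20343700

Gauss's count: N_{5}(12) = (1/12) Σ_{d|12} μ(12/d)·5^d.
Divisors of 12: 1, 2, 3, 4, 6, 12; μ(12/d) for each: 0, 1, 0, -1, -1, 1.
Σ = 5^2 − 5^4 − 5^6 + 5^12 = 244124400.
N = 244124400/12 = 20343700.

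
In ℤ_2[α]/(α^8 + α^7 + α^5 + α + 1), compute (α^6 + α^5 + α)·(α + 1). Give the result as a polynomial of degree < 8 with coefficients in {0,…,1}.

α^7 + α^5 + α^2 + α

Multiply in ℤ_2[α]: (α^6 + α^5 + α)·(α + 1) = α^7 + α^5 + α^2 + α.
Reduced: α^7 + α^5 + α^2 + α.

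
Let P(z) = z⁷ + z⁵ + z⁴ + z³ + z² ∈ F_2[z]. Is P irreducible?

Check for roots in F_2: P(0) = 0 → root; P(1) = 1.
P(0) = 0, so (z) divides P(z); P is reducible.

No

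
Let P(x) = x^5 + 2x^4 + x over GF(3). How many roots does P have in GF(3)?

2

Evaluate at each of the 3 elements of GF(3):
P(0) = 0 → root; P(1) = 1; P(2) = 0 → root.
Roots: {0, 2}.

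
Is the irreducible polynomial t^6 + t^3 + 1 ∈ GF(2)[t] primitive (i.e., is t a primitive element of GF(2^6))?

No

Write f(t) = t^6 + t^3 + 1.
|GF(2^6)^×| = 2^6 − 1 = 63. Prime factorization: 63 = 3^2·7.
f is primitive ⇔ t has order 63 in GF(2)[t]/(f), i.e. t^(63/q) ≠ 1 for each prime q | 63.
t^(21) mod f = t^3.
t^(9) mod f = 1
Since t^(9) = 1, the order of t divides 9 < 63; not primitive.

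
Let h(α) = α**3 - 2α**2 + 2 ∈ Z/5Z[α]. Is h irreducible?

Yes

Check for roots in Z/5Z: h(0) = 2; h(1) = 1; h(2) = 2; h(3) = 1; h(4) = 4.
No roots. A degree-3 polynomial over a field with no linear factor is irreducible.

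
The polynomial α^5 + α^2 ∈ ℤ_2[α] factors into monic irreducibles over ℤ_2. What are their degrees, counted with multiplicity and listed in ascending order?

Write f(α) = α^5 + α^2.
Roots in ℤ_2: f(0) = 0 → root; f(1) = 0 → root.
Linear factors from roots: (α), (α + 1).
Complete factorization: f(α) = (α + 1)·(α)^2·(α^2 + α + 1).
Factor degrees with multiplicity: 1 + 1 + 1 + 2 = 5.

1, 1, 1, 2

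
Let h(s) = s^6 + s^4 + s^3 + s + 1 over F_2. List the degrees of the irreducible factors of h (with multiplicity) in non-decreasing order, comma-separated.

Roots in F_2: h(0) = 1; h(1) = 1.
Complete factorization: h(s) = (s^6 + s^4 + s^3 + s + 1).
Factor degrees with multiplicity: 6 = 6.

6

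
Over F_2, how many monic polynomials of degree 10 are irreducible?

99

Gauss's count: N_{2}(10) = (1/10) Σ_{d|10} μ(10/d)·2^d.
Divisors of 10: 1, 2, 5, 10; μ(10/d) for each: 1, -1, -1, 1.
Σ = 2^1 − 2^2 − 2^5 + 2^10 = 990.
N = 990/10 = 99.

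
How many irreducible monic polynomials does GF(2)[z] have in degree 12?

335

x^(2^12) − x is the product of all monic irreducibles of degree dividing 12; Möbius inversion gives N = (1/12) Σ μ(12/d)·2^d.
Divisors of 12: 1, 2, 3, 4, 6, 12; μ(12/d) for each: 0, 1, 0, -1, -1, 1.
Σ = 2^2 − 2^4 − 2^6 + 2^12 = 4020.
N = 4020/12 = 335.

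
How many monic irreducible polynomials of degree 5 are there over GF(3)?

Gauss's count: N_{3}(5) = (1/5) Σ_{d|5} μ(5/d)·3^d.
Divisors of 5: 1, 5; μ(5/d) for each: -1, 1.
Σ = − 3^1 + 3^5 = 240.
N = 240/5 = 48.

48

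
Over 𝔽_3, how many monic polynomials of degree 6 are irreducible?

116

By the necklace-counting formula, N_3(6) = (1/6) Σ_{d|6} μ(6/d)·3^d.
Divisors of 6: 1, 2, 3, 6; μ(6/d) for each: 1, -1, -1, 1.
Σ = 3^1 − 3^2 − 3^3 + 3^6 = 696.
N = 696/6 = 116.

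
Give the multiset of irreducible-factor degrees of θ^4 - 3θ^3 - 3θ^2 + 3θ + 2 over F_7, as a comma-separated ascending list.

Write f(θ) = θ^4 - 3θ^3 - 3θ^2 + 3θ + 2.
Linear factors from roots: (θ - 1), (θ + 1).
Complete factorization: f(θ) = (θ + 1)·(θ - 1)·(θ^2 - 3θ - 2).
Factor degrees with multiplicity: 1 + 1 + 2 = 4.

1, 1, 2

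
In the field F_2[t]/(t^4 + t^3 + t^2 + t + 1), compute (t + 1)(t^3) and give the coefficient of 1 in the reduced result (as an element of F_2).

1

Multiply in F_2[t]: (t + 1)·(t^3) = t^4 + t^3.
Reduce using t^4 ≡ t^3 + t^2 + t + 1 (mod t^4 + t^3 + t^2 + t + 1).
Reduced: t^2 + t + 1.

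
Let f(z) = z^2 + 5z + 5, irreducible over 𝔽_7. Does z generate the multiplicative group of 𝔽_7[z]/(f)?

|GF(7^2)^×| = 7^2 − 1 = 48. Prime factorization: 48 = 2^4·3.
f is primitive ⇔ z has order 48 in GF(7)[z]/(f), i.e. z^(48/q) ≠ 1 for each prime q | 48.
z^(24) mod f = 6.
z^(16) mod f = 4.
None equal 1, so z has full order 48; f is primitive.

Yes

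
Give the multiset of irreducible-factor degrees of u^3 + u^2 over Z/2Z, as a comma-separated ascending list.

1, 1, 1

Write h(u) = u^3 + u^2.
Roots in Z/2Z: h(0) = 0 → root; h(1) = 0 → root.
Linear factors from roots: (u), (u + 1).
Complete factorization: h(u) = (u + 1)·(u)^2.
Factor degrees with multiplicity: 1 + 1 + 1 = 3.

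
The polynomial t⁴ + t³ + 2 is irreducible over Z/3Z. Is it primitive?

Write f(t) = t⁴ + t³ + 2.
|GF(3^4)^×| = 3^4 − 1 = 80. Prime factorization: 80 = 2^4·5.
f is primitive ⇔ t has order 80 in GF(3)[t]/(f), i.e. t^(80/q) ≠ 1 for each prime q | 80.
t^(40) mod f = 2.
t^(16) mod f = 2t² + 2t + 2.
None equal 1, so t has full order 80; f is primitive.

Yes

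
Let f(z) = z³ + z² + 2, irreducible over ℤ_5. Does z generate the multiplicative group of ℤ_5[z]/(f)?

|GF(5^3)^×| = 5^3 − 1 = 124. Prime factorization: 124 = 2^2·31.
f is primitive ⇔ z has order 124 in GF(5)[z]/(f), i.e. z^(124/q) ≠ 1 for each prime q | 124.
z^(62) mod f = 4.
z^(4) mod f = z² + 3z + 2.
None equal 1, so z has full order 124; f is primitive.

Yes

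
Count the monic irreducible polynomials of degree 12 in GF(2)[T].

x^(2^12) − x is the product of all monic irreducibles of degree dividing 12; Möbius inversion gives N = (1/12) Σ μ(12/d)·2^d.
Divisors of 12: 1, 2, 3, 4, 6, 12; μ(12/d) for each: 0, 1, 0, -1, -1, 1.
Σ = 2^2 − 2^4 − 2^6 + 2^12 = 4020.
N = 4020/12 = 335.

335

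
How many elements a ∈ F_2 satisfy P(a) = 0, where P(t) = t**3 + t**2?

Evaluate at each of the 2 elements of F_2:
P(0) = 0 → root; P(1) = 0 → root.
Roots: {0, 1}.

2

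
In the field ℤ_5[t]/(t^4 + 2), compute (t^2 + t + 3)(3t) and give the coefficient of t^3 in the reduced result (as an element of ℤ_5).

Multiply in ℤ_5[t]: (t^2 + t + 3)·(3t) = 3t^3 + 3t^2 + 4t.
Reduced: 3t^3 + 3t^2 + 4t.

3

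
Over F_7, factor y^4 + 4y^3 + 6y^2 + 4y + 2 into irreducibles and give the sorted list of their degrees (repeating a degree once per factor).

2, 2

Write g(y) = y^4 + 4y^3 + 6y^2 + 4y + 2.
Complete factorization: g(y) = (y^2 + 5y + 5)·(y^2 + 6y + 6).
Factor degrees with multiplicity: 2 + 2 = 4.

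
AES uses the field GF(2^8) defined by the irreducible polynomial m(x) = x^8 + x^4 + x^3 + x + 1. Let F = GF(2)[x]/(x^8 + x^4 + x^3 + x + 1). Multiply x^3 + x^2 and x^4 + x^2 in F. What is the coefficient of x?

0

Multiply in GF(2)[x]: (x^3 + x^2)·(x^4 + x^2) = x^7 + x^6 + x^5 + x^4.
Reduced: x^7 + x^6 + x^5 + x^4.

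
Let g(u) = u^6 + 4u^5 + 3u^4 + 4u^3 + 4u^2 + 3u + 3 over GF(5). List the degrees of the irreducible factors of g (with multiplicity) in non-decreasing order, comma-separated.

1, 1, 2, 2

Roots in GF(5): g(0) = 3; g(1) = 2; g(2) = 2; g(3) = 0 → root; g(4) = 0 → root.
Linear factors from roots: (u + 2), (u + 1).
Complete factorization: g(u) = (u + 1)·(u + 2)·(u^2 + 2u + 4)·(u^2 + 4u + 1).
Factor degrees with multiplicity: 1 + 1 + 2 + 2 = 6.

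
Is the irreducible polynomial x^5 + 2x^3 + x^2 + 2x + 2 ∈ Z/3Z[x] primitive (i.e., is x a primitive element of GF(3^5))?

No

Write f(x) = x^5 + 2x^3 + x^2 + 2x + 2.
|GF(3^5)^×| = 3^5 − 1 = 242. Prime factorization: 242 = 2·11^2.
f is primitive ⇔ x has order 242 in GF(3)[x]/(f), i.e. x^(242/q) ≠ 1 for each prime q | 242.
x^(121) mod f = 1
x^(22) mod f = 1
Since x^(121) = 1, the order of x divides 121 < 242; not primitive.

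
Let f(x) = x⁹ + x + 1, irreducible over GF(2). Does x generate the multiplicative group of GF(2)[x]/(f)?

No

|GF(2^9)^×| = 2^9 − 1 = 511. Prime factorization: 511 = 7·73.
f is primitive ⇔ x has order 511 in GF(2)[x]/(f), i.e. x^(511/q) ≠ 1 for each prime q | 511.
x^(73) mod f = 1
x^(7) mod f = x⁷.
Since x^(73) = 1, the order of x divides 73 < 511; not primitive.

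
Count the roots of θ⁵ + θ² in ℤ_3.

Write f(θ) = θ⁵ + θ².
Evaluate at each of the 3 elements of ℤ_3:
f(0) = 0 → root; f(1) = 2; f(2) = 0 → root.
Roots: {0, 2}.

2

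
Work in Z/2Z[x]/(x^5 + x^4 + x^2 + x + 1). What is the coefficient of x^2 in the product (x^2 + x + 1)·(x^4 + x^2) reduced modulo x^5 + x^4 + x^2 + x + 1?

0

Multiply in Z/2Z[x]: (x^2 + x + 1)·(x^4 + x^2) = x^6 + x^5 + x^3 + x^2.
Reduce using x^5 ≡ x^4 + x^2 + x + 1 (mod x^5 + x^4 + x^2 + x + 1).
Reduced: x.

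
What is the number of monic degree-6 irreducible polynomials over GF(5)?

2580

The number of monic irreducibles of degree 6 over GF(5) is (1/6)·Σ_{d∣6} μ(6/d) 5^d.
Divisors of 6: 1, 2, 3, 6; μ(6/d) for each: 1, -1, -1, 1.
Σ = 5^1 − 5^2 − 5^3 + 5^6 = 15480.
N = 15480/6 = 2580.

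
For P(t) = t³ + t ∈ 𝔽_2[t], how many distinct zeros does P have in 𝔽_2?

Evaluate at each of the 2 elements of 𝔽_2:
P(0) = 0 → root; P(1) = 0 → root.
Roots: {0, 1}.

2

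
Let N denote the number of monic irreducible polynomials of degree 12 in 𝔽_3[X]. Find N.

Gauss's count: N_{3}(12) = (1/12) Σ_{d|12} μ(12/d)·3^d.
Divisors of 12: 1, 2, 3, 4, 6, 12; μ(12/d) for each: 0, 1, 0, -1, -1, 1.
Σ = 3^2 − 3^4 − 3^6 + 3^12 = 530640.
N = 530640/12 = 44220.

44220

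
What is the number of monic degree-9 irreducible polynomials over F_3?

2184

The number of monic irreducibles of degree 9 over GF(3) is (1/9)·Σ_{d∣9} μ(9/d) 3^d.
Divisors of 9: 1, 3, 9; μ(9/d) for each: 0, -1, 1.
Σ = − 3^3 + 3^9 = 19656.
N = 19656/9 = 2184.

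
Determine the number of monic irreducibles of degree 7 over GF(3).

312

The number of monic irreducibles of degree 7 over GF(3) is (1/7)·Σ_{d∣7} μ(7/d) 3^d.
Divisors of 7: 1, 7; μ(7/d) for each: -1, 1.
Σ = − 3^1 + 3^7 = 2184.
N = 2184/7 = 312.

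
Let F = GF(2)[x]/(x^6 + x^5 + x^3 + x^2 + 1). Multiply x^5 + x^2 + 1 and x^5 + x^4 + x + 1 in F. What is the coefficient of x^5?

Multiply in GF(2)[x]: (x^5 + x^2 + 1)·(x^5 + x^4 + x + 1) = x^10 + x^9 + x^7 + x^4 + x^3 + x^2 + x + 1.
Reduce using x^6 ≡ x^5 + x^3 + x^2 + 1 (mod x^6 + x^5 + x^3 + x^2 + 1).
Reduced: x^5 + x.

1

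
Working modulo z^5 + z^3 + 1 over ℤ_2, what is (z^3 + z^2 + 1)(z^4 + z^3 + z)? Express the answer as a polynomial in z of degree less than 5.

z^2 + z

Multiply in ℤ_2[z]: (z^3 + z^2 + 1)·(z^4 + z^3 + z) = z^7 + z^5 + z.
Reduce using z^5 ≡ z^3 + 1 (mod z^5 + z^3 + 1).
Reduced: z^2 + z.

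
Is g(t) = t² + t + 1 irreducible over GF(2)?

Yes

Check for roots in GF(2): g(0) = 1; g(1) = 1.
No roots. A degree-2 polynomial over a field with no linear factor is irreducible.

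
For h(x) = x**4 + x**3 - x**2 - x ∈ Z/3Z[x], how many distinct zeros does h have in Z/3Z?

3

Evaluate at each of the 3 elements of Z/3Z:
h(0) = 0 → root; h(1) = 0 → root; h(2) = 0 → root.
Roots: {0, 1, 2}.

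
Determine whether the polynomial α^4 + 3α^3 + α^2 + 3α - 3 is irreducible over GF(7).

Write f(α) = α^4 + 3α^3 + α^2 + 3α - 3.
Check for roots in GF(7): f(0) = 4; f(1) = 5; f(2) = 5; f(3) = 2; f(4) = 4; f(5) = 1; f(6) = 0 → root.
f(6) = 0, so (α − 6) divides f(α); f is reducible.

No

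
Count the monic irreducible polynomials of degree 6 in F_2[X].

The number of monic irreducibles of degree 6 over GF(2) is (1/6)·Σ_{d∣6} μ(6/d) 2^d.
Divisors of 6: 1, 2, 3, 6; μ(6/d) for each: 1, -1, -1, 1.
Σ = 2^1 − 2^2 − 2^3 + 2^6 = 54.
N = 54/6 = 9.

9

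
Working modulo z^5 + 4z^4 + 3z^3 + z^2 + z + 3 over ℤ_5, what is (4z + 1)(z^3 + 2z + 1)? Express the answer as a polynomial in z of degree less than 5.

4z^4 + z^3 + 3z^2 + z + 1

Multiply in ℤ_5[z]: (4z + 1)·(z^3 + 2z + 1) = 4z^4 + z^3 + 3z^2 + z + 1.
Reduced: 4z^4 + z^3 + 3z^2 + z + 1.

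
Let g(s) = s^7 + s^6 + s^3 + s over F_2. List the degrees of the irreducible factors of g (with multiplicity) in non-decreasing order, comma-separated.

1, 1, 2, 3

Roots in F_2: g(0) = 0 → root; g(1) = 0 → root.
Linear factors from roots: (s), (s + 1).
Complete factorization: g(s) = (s)·(s + 1)·(s^2 + s + 1)·(s^3 + s^2 + 1).
Factor degrees with multiplicity: 1 + 1 + 2 + 3 = 7.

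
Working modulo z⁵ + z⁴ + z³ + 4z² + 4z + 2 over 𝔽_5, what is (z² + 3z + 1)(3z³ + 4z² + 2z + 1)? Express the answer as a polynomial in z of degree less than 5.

4z^3 + 4z^2 + 3z

Multiply in 𝔽_5[z]: (z² + 3z + 1)·(3z³ + 4z² + 2z + 1) = 3z⁵ + 3z⁴ + 2z³ + z² + 1.
Reduce using z⁵ ≡ 4z⁴ + 4z³ + z² + z + 3 (mod z⁵ + z⁴ + z³ + 4z² + 4z + 2).
Reduced: 4z³ + 4z² + 3z.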